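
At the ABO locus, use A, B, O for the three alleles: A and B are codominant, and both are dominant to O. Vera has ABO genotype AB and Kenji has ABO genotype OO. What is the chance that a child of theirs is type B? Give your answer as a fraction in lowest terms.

ABO cross AB × OO → offspring phenotypes: 1/2 A, 1/2 B.
So P(type B) = 1/2.

1/2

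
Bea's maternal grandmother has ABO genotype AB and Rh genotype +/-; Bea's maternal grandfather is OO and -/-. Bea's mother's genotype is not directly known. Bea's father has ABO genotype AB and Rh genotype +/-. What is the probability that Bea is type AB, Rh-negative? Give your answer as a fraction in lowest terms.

3/32

Bea's mother's ABO genotype from AB × OO: 1/2 AO, 1/2 BO.
Crossing each possibility with the father AB and summing P(type AB): 1/2·1/4 + 1/2·1/4 = 1/4.
Similarly for Rh via the mother's Rh distribution: P(Rh-) = 3/8.
Independent loci: 1/4 × 3/8 = 3/32.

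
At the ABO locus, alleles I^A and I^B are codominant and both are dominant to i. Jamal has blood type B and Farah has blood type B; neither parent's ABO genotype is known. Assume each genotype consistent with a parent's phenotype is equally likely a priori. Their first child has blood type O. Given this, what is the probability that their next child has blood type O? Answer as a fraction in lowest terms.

Possible genotypes: Jamal ∈ {I^B I^B, I^B i}; Farah ∈ {I^B I^B, I^B i}.
Weight each parental genotype pair by prior × P(type-O child):
  I^B i × I^B i: posterior weight 1; P(next child type O) = 1/4.
Weighted sum = 1/4.

1/4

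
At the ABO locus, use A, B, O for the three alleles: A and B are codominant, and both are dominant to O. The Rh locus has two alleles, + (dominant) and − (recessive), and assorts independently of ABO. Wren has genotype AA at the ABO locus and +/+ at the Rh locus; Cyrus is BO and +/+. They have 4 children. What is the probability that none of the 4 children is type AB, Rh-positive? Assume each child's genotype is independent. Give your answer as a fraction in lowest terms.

ABO cross AA × BO → 1/2 A, 1/2 AB.
Rh cross +/+ × +/+ → 1 Rh+; so P(type AB, Rh-positive) = 1/2 × 1 = 1/2 per child.
P(not type AB, Rh-positive) = 1/2 for one child; (1/2)^4 = 1/16.

1/16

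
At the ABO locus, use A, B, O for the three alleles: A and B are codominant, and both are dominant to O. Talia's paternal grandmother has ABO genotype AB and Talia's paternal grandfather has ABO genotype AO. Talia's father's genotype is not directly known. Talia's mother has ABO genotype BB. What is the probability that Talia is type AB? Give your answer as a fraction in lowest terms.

1/2

Talia's father's ABO genotype from AB × AO: 1/4 AA, 1/4 AB, 1/4 AO, 1/4 BO.
Crossing each possibility with the mother BB and summing P(type AB): 1/4·1 + 1/4·1/2 + 1/4·1/2 + 1/4·0 = 1/2.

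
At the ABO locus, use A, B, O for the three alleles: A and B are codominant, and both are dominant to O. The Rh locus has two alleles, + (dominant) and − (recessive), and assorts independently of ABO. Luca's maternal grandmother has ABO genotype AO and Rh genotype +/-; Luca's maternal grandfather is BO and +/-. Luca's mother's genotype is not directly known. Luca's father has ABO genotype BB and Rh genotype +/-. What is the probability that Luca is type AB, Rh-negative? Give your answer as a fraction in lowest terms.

1/16

Luca's mother's ABO genotype from AO × BO: 1/4 AB, 1/4 AO, 1/4 BO, 1/4 OO.
Crossing each possibility with the father BB and summing P(type AB): 1/4·1/2 + 1/4·1/2 + 1/4·0 + 1/4·0 = 1/4.
Similarly for Rh via the mother's Rh distribution: P(Rh-) = 1/4.
Independent loci: 1/4 × 1/4 = 1/16.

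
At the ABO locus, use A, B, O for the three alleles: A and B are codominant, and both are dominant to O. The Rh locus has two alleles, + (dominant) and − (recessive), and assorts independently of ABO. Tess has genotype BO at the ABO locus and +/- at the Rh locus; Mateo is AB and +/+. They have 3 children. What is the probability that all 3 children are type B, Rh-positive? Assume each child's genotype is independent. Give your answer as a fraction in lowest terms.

1/8

ABO cross BO × AB → 1/4 A, 1/2 B, 1/4 AB.
Rh cross +/- × +/+ → 1 Rh+; so P(type B, Rh-positive) = 1/2 × 1 = 1/2 per child.
All 3 independent: (1/2)^3 = 1/8.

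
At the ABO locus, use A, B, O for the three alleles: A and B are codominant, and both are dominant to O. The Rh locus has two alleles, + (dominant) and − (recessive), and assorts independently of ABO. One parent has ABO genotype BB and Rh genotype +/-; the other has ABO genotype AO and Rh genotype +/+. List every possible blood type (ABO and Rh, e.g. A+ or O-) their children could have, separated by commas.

Gametes from BB × AO give offspring ABO genotypes AB, BO, i.e. phenotypes B, AB.
Rh cross +/- × +/+ → phenotypes Rh+.
Combining independently: B+, AB+.

B+, AB+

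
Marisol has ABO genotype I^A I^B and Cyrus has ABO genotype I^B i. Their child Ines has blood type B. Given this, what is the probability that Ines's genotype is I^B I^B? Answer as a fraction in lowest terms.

Cross I^A I^B × I^B i → 1/4 I^A I^B, 1/4 I^A i, 1/4 I^B I^B, 1/4 I^B i.
Type-B genotypes among offspring: I^B I^B (1/4), I^B i (1/4); total 1/2.
P(I^B I^B | type B) = (1/4) / (1/2) = 1/2.

1/2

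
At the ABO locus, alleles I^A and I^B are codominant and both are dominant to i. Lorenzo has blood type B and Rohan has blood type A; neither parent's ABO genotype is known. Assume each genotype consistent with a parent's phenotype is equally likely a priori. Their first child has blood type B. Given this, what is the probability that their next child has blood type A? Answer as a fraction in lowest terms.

Possible genotypes: Lorenzo ∈ {I^B I^B, I^B i}; Rohan ∈ {I^A I^A, I^A i}.
Weight each parental genotype pair by prior × P(type-B child):
  I^B I^B × I^A i: posterior weight 2/3; P(next child type A) = 0.
  I^B i × I^A i: posterior weight 1/3; P(next child type A) = 1/4.
Weighted sum = 1/12.

1/12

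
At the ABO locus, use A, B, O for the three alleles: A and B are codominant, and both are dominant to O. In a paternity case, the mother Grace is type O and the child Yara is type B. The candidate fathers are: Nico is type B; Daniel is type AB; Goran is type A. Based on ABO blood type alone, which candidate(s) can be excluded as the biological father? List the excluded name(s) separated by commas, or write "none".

Goran

A candidate is excluded only if no genotype consistent with his phenotype could produce a type B child with a type O mother.
Goran (type A): no genotype consistent with that phenotype can produce a type-B child with a type-O mother.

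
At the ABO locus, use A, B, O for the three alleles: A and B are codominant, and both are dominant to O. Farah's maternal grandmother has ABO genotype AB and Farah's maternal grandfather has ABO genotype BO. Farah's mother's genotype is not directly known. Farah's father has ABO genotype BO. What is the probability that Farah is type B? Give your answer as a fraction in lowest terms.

Farah's mother's ABO genotype from AB × BO: 1/4 AB, 1/4 AO, 1/4 BB, 1/4 BO.
Crossing each possibility with the father BO and summing P(type B): 1/4·1/2 + 1/4·1/4 + 1/4·1 + 1/4·3/4 = 5/8.

5/8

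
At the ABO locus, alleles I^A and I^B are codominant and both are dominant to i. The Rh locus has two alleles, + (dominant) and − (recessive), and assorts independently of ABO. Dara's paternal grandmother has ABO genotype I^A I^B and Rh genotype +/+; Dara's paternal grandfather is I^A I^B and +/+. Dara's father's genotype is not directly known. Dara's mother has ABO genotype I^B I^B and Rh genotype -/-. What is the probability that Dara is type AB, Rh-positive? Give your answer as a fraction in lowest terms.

1/2

Dara's father's ABO genotype from I^A I^B × I^A I^B: 1/4 I^A I^A, 1/2 I^A I^B, 1/4 I^B I^B.
Crossing each possibility with the mother I^B I^B and summing P(type AB): 1/4·1 + 1/2·1/2 + 1/4·0 = 1/2.
Similarly for Rh via the father's Rh distribution: P(Rh+) = 1.
Independent loci: 1/2 × 1 = 1/2.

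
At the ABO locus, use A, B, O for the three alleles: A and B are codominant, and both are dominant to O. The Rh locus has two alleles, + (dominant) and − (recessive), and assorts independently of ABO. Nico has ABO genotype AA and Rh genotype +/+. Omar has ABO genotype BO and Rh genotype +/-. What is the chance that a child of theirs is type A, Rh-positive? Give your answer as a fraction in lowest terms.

1/2

ABO cross AA × BO → offspring phenotypes: 1/2 A, 1/2 AB.
Rh cross +/+ × +/- → 1 Rh+.
Independent loci: P(type A, Rh-positive) = 1/2 × 1 = 1/2.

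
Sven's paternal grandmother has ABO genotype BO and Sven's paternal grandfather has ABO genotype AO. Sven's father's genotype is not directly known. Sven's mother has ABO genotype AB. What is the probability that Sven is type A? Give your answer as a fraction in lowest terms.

Sven's father's ABO genotype from BO × AO: 1/4 AB, 1/4 AO, 1/4 BO, 1/4 OO.
Crossing each possibility with the mother AB and summing P(type A): 1/4·1/4 + 1/4·1/2 + 1/4·1/4 + 1/4·1/2 = 3/8.

3/8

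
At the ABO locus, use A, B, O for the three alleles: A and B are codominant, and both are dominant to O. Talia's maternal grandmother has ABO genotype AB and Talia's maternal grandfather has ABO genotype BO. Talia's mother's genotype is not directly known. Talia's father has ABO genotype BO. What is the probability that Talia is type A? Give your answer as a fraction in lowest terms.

Talia's mother's ABO genotype from AB × BO: 1/4 AB, 1/4 AO, 1/4 BB, 1/4 BO.
Crossing each possibility with the father BO and summing P(type A): 1/4·1/4 + 1/4·1/4 + 1/4·0 + 1/4·0 = 1/8.

1/8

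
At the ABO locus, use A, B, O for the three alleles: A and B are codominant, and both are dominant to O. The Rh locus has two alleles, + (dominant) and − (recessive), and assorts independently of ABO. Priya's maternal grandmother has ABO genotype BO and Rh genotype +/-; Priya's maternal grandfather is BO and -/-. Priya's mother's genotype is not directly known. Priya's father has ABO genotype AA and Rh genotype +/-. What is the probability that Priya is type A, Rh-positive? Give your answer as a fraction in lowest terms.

Priya's mother's ABO genotype from BO × BO: 1/4 BB, 1/2 BO, 1/4 OO.
Crossing each possibility with the father AA and summing P(type A): 1/4·0 + 1/2·1/2 + 1/4·1 = 1/2.
Similarly for Rh via the mother's Rh distribution: P(Rh+) = 5/8.
Independent loci: 1/2 × 5/8 = 5/16.

5/16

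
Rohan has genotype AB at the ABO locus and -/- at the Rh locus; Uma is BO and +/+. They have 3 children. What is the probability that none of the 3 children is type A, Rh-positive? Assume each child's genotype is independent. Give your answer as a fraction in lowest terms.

ABO cross AB × BO → 1/4 A, 1/2 B, 1/4 AB.
Rh cross -/- × +/+ → 1 Rh+; so P(type A, Rh-positive) = 1/4 × 1 = 1/4 per child.
P(not type A, Rh-positive) = 3/4 for one child; (3/4)^3 = 27/64.

27/64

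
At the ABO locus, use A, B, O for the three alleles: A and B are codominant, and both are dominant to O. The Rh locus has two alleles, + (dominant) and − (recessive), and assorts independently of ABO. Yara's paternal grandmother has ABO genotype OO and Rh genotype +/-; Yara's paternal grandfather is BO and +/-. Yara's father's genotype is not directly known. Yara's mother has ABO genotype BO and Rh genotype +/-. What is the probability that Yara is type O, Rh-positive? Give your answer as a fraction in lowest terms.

Yara's father's ABO genotype from OO × BO: 1/2 BO, 1/2 OO.
Crossing each possibility with the mother BO and summing P(type O): 1/2·1/4 + 1/2·1/2 = 3/8.
Similarly for Rh via the father's Rh distribution: P(Rh+) = 3/4.
Independent loci: 3/8 × 3/4 = 9/32.

9/32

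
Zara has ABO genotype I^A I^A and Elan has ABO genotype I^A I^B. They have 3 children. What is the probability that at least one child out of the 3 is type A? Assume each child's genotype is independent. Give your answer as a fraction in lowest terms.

7/8

ABO cross I^A I^A × I^A I^B → 1/2 A, 1/2 AB.
So P(type A) = 1/2 per child.
P(none) = (1/2)^3 = 1/8; P(at least one) = 1 − 1/8 = 7/8.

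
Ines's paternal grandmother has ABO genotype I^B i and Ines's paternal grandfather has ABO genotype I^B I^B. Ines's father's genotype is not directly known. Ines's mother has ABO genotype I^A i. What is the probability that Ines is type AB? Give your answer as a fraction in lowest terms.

Ines's father's ABO genotype from I^B i × I^B I^B: 1/2 I^B I^B, 1/2 I^B i.
Crossing each possibility with the mother I^A i and summing P(type AB): 1/2·1/2 + 1/2·1/4 = 3/8.

3/8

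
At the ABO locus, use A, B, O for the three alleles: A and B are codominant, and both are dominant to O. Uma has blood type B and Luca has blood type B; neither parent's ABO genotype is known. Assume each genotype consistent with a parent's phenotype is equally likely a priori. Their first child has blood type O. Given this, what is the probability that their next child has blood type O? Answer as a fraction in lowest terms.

Possible genotypes: Uma ∈ {BB, BO}; Luca ∈ {BB, BO}.
Weight each parental genotype pair by prior × P(type-O child):
  BO × BO: posterior weight 1; P(next child type O) = 1/4.
Weighted sum = 1/4.

1/4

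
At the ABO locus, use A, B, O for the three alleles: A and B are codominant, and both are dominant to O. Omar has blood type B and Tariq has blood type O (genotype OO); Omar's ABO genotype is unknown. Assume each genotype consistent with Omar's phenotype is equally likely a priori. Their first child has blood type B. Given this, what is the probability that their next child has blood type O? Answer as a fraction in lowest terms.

1/6

Possible genotypes: Omar ∈ {BB, BO}; Tariq ∈ {OO}.
Weight each parental genotype pair by prior × P(type-B child):
  BB × OO: posterior weight 2/3; P(next child type O) = 0.
  BO × OO: posterior weight 1/3; P(next child type O) = 1/2.
Weighted sum = 1/6.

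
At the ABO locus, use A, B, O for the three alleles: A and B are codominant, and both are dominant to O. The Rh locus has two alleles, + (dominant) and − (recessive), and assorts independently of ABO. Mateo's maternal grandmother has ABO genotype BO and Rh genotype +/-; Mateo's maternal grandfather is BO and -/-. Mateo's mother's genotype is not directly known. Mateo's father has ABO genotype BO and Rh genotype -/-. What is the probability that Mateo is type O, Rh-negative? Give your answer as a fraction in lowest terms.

3/16

Mateo's mother's ABO genotype from BO × BO: 1/4 BB, 1/2 BO, 1/4 OO.
Crossing each possibility with the father BO and summing P(type O): 1/4·0 + 1/2·1/4 + 1/4·1/2 = 1/4.
Similarly for Rh via the mother's Rh distribution: P(Rh-) = 3/4.
Independent loci: 1/4 × 3/4 = 3/16.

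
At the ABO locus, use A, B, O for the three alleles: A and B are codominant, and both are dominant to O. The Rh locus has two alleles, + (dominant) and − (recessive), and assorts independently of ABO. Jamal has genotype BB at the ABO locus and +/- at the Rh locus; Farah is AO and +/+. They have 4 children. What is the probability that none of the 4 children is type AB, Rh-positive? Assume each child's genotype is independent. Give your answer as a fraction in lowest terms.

ABO cross BB × AO → 1/2 B, 1/2 AB.
Rh cross +/- × +/+ → 1 Rh+; so P(type AB, Rh-positive) = 1/2 × 1 = 1/2 per child.
P(not type AB, Rh-positive) = 1/2 for one child; (1/2)^4 = 1/16.

1/16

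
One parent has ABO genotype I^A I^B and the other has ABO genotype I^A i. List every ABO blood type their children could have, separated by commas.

Gametes from I^A I^B × I^A i give offspring ABO genotypes I^A I^A, I^A I^B, I^A i, I^B i, i.e. phenotypes A, B, AB.

A, B, AB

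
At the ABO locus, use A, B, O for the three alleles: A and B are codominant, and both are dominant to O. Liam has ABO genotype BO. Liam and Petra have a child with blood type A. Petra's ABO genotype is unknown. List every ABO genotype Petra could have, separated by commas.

AA, AB, AO

For each candidate genotype of Petra, check whether crossing it with BO can produce every observed child phenotype.
  AA → possible child types {A, AB} ✓
  AB → possible child types {A, B, AB} ✓
  AO → possible child types {O, A, B, AB} ✓
  BB → possible child types {B} ✗
  BO → possible child types {O, B} ✗
  OO → possible child types {O, B} ✗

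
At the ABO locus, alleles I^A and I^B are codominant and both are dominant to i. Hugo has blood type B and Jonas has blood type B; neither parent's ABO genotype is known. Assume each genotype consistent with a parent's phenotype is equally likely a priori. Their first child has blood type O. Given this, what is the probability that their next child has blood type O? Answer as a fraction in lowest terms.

1/4

Possible genotypes: Hugo ∈ {I^B I^B, I^B i}; Jonas ∈ {I^B I^B, I^B i}.
Weight each parental genotype pair by prior × P(type-O child):
  I^B i × I^B i: posterior weight 1; P(next child type O) = 1/4.
Weighted sum = 1/4.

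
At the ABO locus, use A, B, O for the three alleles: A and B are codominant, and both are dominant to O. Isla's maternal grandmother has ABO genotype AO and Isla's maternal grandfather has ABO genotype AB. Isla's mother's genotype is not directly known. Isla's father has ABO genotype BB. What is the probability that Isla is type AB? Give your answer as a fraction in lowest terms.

Isla's mother's ABO genotype from AO × AB: 1/4 AA, 1/4 AB, 1/4 AO, 1/4 BO.
Crossing each possibility with the father BB and summing P(type AB): 1/4·1 + 1/4·1/2 + 1/4·1/2 + 1/4·0 = 1/2.

1/2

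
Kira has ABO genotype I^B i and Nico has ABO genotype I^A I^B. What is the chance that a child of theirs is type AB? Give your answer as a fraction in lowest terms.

1/4

ABO cross I^B i × I^A I^B → offspring phenotypes: 1/4 A, 1/2 B, 1/4 AB.
So P(type AB) = 1/4.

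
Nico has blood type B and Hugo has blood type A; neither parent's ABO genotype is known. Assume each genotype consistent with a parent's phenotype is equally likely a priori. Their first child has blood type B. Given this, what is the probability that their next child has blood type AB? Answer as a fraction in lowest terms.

Possible genotypes: Nico ∈ {I^B I^B, I^B i}; Hugo ∈ {I^A I^A, I^A i}.
Weight each parental genotype pair by prior × P(type-B child):
  I^B I^B × I^A i: posterior weight 2/3; P(next child type AB) = 1/2.
  I^B i × I^A i: posterior weight 1/3; P(next child type AB) = 1/4.
Weighted sum = 5/12.

5/12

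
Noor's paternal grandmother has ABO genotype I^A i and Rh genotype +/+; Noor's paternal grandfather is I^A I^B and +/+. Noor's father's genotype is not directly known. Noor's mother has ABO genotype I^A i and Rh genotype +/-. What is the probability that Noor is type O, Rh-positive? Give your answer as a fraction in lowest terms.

Noor's father's ABO genotype from I^A i × I^A I^B: 1/4 I^A I^A, 1/4 I^A I^B, 1/4 I^A i, 1/4 I^B i.
Crossing each possibility with the mother I^A i and summing P(type O): 1/4·0 + 1/4·0 + 1/4·1/4 + 1/4·1/4 = 1/8.
Similarly for Rh via the father's Rh distribution: P(Rh+) = 1.
Independent loci: 1/8 × 1 = 1/8.

1/8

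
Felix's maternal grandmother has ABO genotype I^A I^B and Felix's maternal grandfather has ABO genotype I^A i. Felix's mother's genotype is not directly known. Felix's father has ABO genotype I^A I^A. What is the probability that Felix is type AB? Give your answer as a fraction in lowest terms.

Felix's mother's ABO genotype from I^A I^B × I^A i: 1/4 I^A I^A, 1/4 I^A I^B, 1/4 I^A i, 1/4 I^B i.
Crossing each possibility with the father I^A I^A and summing P(type AB): 1/4·0 + 1/4·1/2 + 1/4·0 + 1/4·1/2 = 1/4.

1/4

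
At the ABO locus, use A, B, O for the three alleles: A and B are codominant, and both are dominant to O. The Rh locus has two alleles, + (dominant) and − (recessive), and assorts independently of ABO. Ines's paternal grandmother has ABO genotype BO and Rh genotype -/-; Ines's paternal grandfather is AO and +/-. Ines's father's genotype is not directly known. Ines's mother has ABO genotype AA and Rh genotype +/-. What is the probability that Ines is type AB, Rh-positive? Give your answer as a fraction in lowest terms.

Ines's father's ABO genotype from BO × AO: 1/4 AB, 1/4 AO, 1/4 BO, 1/4 OO.
Crossing each possibility with the mother AA and summing P(type AB): 1/4·1/2 + 1/4·0 + 1/4·1/2 + 1/4·0 = 1/4.
Similarly for Rh via the father's Rh distribution: P(Rh+) = 5/8.
Independent loci: 1/4 × 5/8 = 5/32.

5/32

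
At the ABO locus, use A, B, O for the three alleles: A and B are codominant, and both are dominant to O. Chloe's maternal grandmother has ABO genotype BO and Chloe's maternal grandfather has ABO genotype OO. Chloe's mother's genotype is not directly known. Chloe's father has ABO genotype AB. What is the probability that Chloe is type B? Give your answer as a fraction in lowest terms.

1/2

Chloe's mother's ABO genotype from BO × OO: 1/2 BO, 1/2 OO.
Crossing each possibility with the father AB and summing P(type B): 1/2·1/2 + 1/2·1/2 = 1/2.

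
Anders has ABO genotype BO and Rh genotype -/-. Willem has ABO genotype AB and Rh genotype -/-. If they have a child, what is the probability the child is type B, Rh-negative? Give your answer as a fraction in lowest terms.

ABO cross BO × AB → offspring phenotypes: 1/4 A, 1/2 B, 1/4 AB.
Rh cross -/- × -/- → 1 Rh-.
Independent loci: P(type B, Rh-negative) = 1/2 × 1 = 1/2.

1/2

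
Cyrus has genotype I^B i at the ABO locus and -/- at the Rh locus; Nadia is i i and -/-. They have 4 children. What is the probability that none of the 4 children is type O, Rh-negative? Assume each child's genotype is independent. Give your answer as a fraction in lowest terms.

ABO cross I^B i × i i → 1/2 O, 1/2 B.
Rh cross -/- × -/- → 1 Rh-; so P(type O, Rh-negative) = 1/2 × 1 = 1/2 per child.
P(not type O, Rh-negative) = 1/2 for one child; (1/2)^4 = 1/16.

1/16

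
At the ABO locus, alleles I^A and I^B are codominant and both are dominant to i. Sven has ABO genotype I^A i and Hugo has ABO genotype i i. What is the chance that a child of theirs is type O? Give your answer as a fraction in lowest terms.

1/2

ABO cross I^A i × i i → offspring phenotypes: 1/2 O, 1/2 A.
So P(type O) = 1/2.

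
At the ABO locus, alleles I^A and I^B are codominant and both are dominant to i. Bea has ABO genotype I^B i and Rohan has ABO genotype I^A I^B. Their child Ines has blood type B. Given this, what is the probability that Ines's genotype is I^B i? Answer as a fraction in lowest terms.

1/2

Cross I^B i × I^A I^B → 1/4 I^A I^B, 1/4 I^A i, 1/4 I^B I^B, 1/4 I^B i.
Type-B genotypes among offspring: I^B I^B (1/4), I^B i (1/4); total 1/2.
P(I^B i | type B) = (1/4) / (1/2) = 1/2.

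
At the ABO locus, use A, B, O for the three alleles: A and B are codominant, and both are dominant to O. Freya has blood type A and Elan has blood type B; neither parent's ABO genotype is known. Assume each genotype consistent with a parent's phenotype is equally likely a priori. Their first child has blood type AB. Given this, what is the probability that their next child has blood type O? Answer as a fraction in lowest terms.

1/36

Possible genotypes: Freya ∈ {AA, AO}; Elan ∈ {BB, BO}.
Weight each parental genotype pair by prior × P(type-AB child):
  AA × BB: posterior weight 4/9; P(next child type O) = 0.
  AA × BO: posterior weight 2/9; P(next child type O) = 0.
  AO × BB: posterior weight 2/9; P(next child type O) = 0.
  AO × BO: posterior weight 1/9; P(next child type O) = 1/4.
Weighted sum = 1/36.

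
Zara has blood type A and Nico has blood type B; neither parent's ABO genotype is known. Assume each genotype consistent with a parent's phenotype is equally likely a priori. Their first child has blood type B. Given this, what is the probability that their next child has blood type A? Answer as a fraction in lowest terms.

1/12

Possible genotypes: Zara ∈ {I^A I^A, I^A i}; Nico ∈ {I^B I^B, I^B i}.
Weight each parental genotype pair by prior × P(type-B child):
  I^A i × I^B I^B: posterior weight 2/3; P(next child type A) = 0.
  I^A i × I^B i: posterior weight 1/3; P(next child type A) = 1/4.
Weighted sum = 1/12.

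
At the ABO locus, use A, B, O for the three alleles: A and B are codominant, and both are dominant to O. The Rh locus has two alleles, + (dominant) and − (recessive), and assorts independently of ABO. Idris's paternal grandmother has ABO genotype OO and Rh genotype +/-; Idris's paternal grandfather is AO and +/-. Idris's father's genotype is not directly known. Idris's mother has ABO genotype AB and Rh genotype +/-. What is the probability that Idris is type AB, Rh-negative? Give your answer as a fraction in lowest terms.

1/32

Idris's father's ABO genotype from OO × AO: 1/2 AO, 1/2 OO.
Crossing each possibility with the mother AB and summing P(type AB): 1/2·1/4 + 1/2·0 = 1/8.
Similarly for Rh via the father's Rh distribution: P(Rh-) = 1/4.
Independent loci: 1/8 × 1/4 = 1/32.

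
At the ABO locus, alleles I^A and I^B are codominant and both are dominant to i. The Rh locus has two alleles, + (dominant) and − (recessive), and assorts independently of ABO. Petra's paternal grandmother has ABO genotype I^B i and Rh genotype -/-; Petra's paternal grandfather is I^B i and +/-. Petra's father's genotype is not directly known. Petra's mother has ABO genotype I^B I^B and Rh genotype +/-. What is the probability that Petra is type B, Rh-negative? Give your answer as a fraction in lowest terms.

Petra's father's ABO genotype from I^B i × I^B i: 1/4 I^B I^B, 1/2 I^B i, 1/4 i i.
Crossing each possibility with the mother I^B I^B and summing P(type B): 1/4·1 + 1/2·1 + 1/4·1 = 1.
Similarly for Rh via the father's Rh distribution: P(Rh-) = 3/8.
Independent loci: 1 × 3/8 = 3/8.

3/8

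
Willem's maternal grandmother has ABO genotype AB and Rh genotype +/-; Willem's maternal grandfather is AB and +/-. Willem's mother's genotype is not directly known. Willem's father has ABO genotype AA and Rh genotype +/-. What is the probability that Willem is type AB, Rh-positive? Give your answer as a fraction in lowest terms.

3/8

Willem's mother's ABO genotype from AB × AB: 1/4 AA, 1/2 AB, 1/4 BB.
Crossing each possibility with the father AA and summing P(type AB): 1/4·0 + 1/2·1/2 + 1/4·1 = 1/2.
Similarly for Rh via the mother's Rh distribution: P(Rh+) = 3/4.
Independent loci: 1/2 × 3/4 = 3/8.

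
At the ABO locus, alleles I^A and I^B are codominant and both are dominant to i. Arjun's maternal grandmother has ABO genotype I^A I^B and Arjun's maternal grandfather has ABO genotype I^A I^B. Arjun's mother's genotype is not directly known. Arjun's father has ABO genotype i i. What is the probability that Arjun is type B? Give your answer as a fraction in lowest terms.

1/2

Arjun's mother's ABO genotype from I^A I^B × I^A I^B: 1/4 I^A I^A, 1/2 I^A I^B, 1/4 I^B I^B.
Crossing each possibility with the father i i and summing P(type B): 1/4·0 + 1/2·1/2 + 1/4·1 = 1/2.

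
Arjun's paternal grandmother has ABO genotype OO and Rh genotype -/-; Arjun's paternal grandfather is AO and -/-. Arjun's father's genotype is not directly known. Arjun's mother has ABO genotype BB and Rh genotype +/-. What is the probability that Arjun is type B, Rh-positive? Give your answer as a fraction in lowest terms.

Arjun's father's ABO genotype from OO × AO: 1/2 AO, 1/2 OO.
Crossing each possibility with the mother BB and summing P(type B): 1/2·1/2 + 1/2·1 = 3/4.
Similarly for Rh via the father's Rh distribution: P(Rh+) = 1/2.
Independent loci: 3/4 × 1/2 = 3/8.

3/8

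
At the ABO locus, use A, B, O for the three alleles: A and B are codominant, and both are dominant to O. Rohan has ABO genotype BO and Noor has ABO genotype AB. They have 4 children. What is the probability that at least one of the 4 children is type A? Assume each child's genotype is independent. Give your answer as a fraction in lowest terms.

175/256

ABO cross BO × AB → 1/4 A, 1/2 B, 1/4 AB.
So P(type A) = 1/4 per child.
P(none) = (3/4)^4 = 81/256; P(at least one) = 1 − 81/256 = 175/256.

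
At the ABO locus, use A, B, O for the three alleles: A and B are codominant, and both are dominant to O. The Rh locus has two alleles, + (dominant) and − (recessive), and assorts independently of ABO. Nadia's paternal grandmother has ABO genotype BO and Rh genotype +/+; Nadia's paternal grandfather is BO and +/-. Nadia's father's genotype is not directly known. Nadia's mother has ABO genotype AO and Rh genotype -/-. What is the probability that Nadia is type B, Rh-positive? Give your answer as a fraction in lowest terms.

Nadia's father's ABO genotype from BO × BO: 1/4 BB, 1/2 BO, 1/4 OO.
Crossing each possibility with the mother AO and summing P(type B): 1/4·1/2 + 1/2·1/4 + 1/4·0 = 1/4.
Similarly for Rh via the father's Rh distribution: P(Rh+) = 3/4.
Independent loci: 1/4 × 3/4 = 3/16.

3/16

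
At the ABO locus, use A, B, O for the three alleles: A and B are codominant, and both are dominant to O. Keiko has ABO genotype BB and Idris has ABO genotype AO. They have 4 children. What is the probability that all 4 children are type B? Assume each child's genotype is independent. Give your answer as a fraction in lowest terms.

1/16

ABO cross BB × AO → 1/2 B, 1/2 AB.
So P(type B) = 1/2 per child.
All 4 independent: (1/2)^4 = 1/16.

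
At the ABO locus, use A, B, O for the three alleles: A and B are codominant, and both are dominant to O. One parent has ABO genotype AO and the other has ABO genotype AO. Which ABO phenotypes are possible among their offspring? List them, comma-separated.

O, A

Gametes from AO × AO give offspring ABO genotypes AA, AO, OO, i.e. phenotypes O, A.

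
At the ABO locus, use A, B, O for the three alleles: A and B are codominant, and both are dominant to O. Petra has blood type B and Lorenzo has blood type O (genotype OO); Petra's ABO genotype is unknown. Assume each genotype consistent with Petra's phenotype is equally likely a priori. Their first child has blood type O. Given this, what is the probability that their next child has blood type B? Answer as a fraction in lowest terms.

Possible genotypes: Petra ∈ {BB, BO}; Lorenzo ∈ {OO}.
Weight each parental genotype pair by prior × P(type-O child):
  BO × OO: posterior weight 1; P(next child type B) = 1/2.
Weighted sum = 1/2.

1/2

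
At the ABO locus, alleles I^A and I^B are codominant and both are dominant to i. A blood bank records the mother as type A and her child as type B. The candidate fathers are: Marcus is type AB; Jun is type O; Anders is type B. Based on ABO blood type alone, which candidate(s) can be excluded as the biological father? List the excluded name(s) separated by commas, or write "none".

Jun

A candidate is excluded only if no genotype consistent with his phenotype could produce a type B child with a type A mother.
Jun (type O): no genotype consistent with that phenotype can produce a type-B child with a type-A mother.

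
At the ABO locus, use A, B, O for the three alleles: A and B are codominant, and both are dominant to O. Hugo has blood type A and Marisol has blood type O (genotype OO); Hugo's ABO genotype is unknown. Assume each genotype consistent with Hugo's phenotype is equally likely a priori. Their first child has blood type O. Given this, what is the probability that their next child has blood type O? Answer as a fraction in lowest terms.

1/2

Possible genotypes: Hugo ∈ {AA, AO}; Marisol ∈ {OO}.
Weight each parental genotype pair by prior × P(type-O child):
  AO × OO: posterior weight 1; P(next child type O) = 1/2.
Weighted sum = 1/2.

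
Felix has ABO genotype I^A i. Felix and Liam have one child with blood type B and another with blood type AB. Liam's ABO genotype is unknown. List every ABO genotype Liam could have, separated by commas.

I^A I^B, I^B I^B, I^B i

For each candidate genotype of Liam, check whether crossing it with I^A i can produce every observed child phenotype.
  I^A I^A → possible child types {A} ✗
  I^A I^B → possible child types {A, B, AB} ✓
  I^A i → possible child types {O, A} ✗
  I^B I^B → possible child types {B, AB} ✓
  I^B i → possible child types {O, A, B, AB} ✓
  i i → possible child types {O, A} ✗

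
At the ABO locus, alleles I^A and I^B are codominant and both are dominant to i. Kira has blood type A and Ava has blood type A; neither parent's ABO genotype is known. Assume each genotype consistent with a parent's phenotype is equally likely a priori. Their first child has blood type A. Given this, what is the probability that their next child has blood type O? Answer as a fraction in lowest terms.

Possible genotypes: Kira ∈ {I^A I^A, I^A i}; Ava ∈ {I^A I^A, I^A i}.
Weight each parental genotype pair by prior × P(type-A child):
  I^A I^A × I^A I^A: posterior weight 4/15; P(next child type O) = 0.
  I^A I^A × I^A i: posterior weight 4/15; P(next child type O) = 0.
  I^A i × I^A I^A: posterior weight 4/15; P(next child type O) = 0.
  I^A i × I^A i: posterior weight 1/5; P(next child type O) = 1/4.
Weighted sum = 1/20.

1/20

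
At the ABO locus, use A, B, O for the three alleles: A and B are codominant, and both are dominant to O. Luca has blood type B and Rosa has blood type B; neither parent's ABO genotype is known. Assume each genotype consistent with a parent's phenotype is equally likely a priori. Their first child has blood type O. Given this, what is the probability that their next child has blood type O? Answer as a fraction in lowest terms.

Possible genotypes: Luca ∈ {BB, BO}; Rosa ∈ {BB, BO}.
Weight each parental genotype pair by prior × P(type-O child):
  BO × BO: posterior weight 1; P(next child type O) = 1/4.
Weighted sum = 1/4.

1/4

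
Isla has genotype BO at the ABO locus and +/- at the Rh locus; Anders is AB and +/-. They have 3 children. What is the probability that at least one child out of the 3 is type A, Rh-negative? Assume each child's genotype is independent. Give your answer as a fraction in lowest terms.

721/4096

ABO cross BO × AB → 1/4 A, 1/2 B, 1/4 AB.
Rh cross +/- × +/- → 3/4 Rh+, 1/4 Rh-; so P(type A, Rh-negative) = 1/4 × 1/4 = 1/16 per child.
P(none) = (15/16)^3 = 3375/4096; P(at least one) = 1 − 3375/4096 = 721/4096.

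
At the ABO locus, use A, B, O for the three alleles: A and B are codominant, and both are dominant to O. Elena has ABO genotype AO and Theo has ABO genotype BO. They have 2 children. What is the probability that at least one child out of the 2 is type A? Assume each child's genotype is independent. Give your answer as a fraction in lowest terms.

7/16

ABO cross AO × BO → 1/4 O, 1/4 A, 1/4 B, 1/4 AB.
So P(type A) = 1/4 per child.
P(none) = (3/4)^2 = 9/16; P(at least one) = 1 − 9/16 = 7/16.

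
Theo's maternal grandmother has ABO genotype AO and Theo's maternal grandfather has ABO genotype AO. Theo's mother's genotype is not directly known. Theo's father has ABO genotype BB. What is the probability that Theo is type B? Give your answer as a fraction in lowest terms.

1/2

Theo's mother's ABO genotype from AO × AO: 1/4 AA, 1/2 AO, 1/4 OO.
Crossing each possibility with the father BB and summing P(type B): 1/4·0 + 1/2·1/2 + 1/4·1 = 1/2.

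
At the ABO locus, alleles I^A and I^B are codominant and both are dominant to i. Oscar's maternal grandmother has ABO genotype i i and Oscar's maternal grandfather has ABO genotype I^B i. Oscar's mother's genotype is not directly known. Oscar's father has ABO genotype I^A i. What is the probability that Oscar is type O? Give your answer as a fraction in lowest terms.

Oscar's mother's ABO genotype from i i × I^B i: 1/2 I^B i, 1/2 i i.
Crossing each possibility with the father I^A i and summing P(type O): 1/2·1/4 + 1/2·1/2 = 3/8.

3/8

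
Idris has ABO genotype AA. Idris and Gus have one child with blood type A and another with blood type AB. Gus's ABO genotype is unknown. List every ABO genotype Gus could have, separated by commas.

For each candidate genotype of Gus, check whether crossing it with AA can produce every observed child phenotype.
  AA → possible child types {A} ✗
  AB → possible child types {A, AB} ✓
  AO → possible child types {A} ✗
  BB → possible child types {AB} ✗
  BO → possible child types {A, AB} ✓
  OO → possible child types {A} ✗

AB, BO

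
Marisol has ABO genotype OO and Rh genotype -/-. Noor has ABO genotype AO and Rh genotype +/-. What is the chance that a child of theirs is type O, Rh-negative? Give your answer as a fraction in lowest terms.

1/4

ABO cross OO × AO → offspring phenotypes: 1/2 O, 1/2 A.
Rh cross -/- × +/- → 1/2 Rh+, 1/2 Rh-.
Independent loci: P(type O, Rh-negative) = 1/2 × 1/2 = 1/4.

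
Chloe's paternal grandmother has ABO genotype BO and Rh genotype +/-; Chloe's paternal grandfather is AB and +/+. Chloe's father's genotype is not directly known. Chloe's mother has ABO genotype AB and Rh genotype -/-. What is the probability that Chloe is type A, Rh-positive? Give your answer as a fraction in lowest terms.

Chloe's father's ABO genotype from BO × AB: 1/4 AB, 1/4 AO, 1/4 BB, 1/4 BO.
Crossing each possibility with the mother AB and summing P(type A): 1/4·1/4 + 1/4·1/2 + 1/4·0 + 1/4·1/4 = 1/4.
Similarly for Rh via the father's Rh distribution: P(Rh+) = 3/4.
Independent loci: 1/4 × 3/4 = 3/16.

3/16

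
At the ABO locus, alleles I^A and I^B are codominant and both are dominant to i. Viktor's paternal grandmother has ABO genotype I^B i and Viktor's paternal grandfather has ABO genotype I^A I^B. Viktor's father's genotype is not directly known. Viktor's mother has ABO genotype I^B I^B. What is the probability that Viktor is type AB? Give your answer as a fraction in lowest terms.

Viktor's father's ABO genotype from I^B i × I^A I^B: 1/4 I^A I^B, 1/4 I^A i, 1/4 I^B I^B, 1/4 I^B i.
Crossing each possibility with the mother I^B I^B and summing P(type AB): 1/4·1/2 + 1/4·1/2 + 1/4·0 + 1/4·0 = 1/4.

1/4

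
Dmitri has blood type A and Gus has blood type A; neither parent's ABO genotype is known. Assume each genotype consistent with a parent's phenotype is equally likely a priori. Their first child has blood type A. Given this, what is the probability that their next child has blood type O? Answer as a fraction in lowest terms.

1/20

Possible genotypes: Dmitri ∈ {I^A I^A, I^A i}; Gus ∈ {I^A I^A, I^A i}.
Weight each parental genotype pair by prior × P(type-A child):
  I^A I^A × I^A I^A: posterior weight 4/15; P(next child type O) = 0.
  I^A I^A × I^A i: posterior weight 4/15; P(next child type O) = 0.
  I^A i × I^A I^A: posterior weight 4/15; P(next child type O) = 0.
  I^A i × I^A i: posterior weight 1/5; P(next child type O) = 1/4.
Weighted sum = 1/20.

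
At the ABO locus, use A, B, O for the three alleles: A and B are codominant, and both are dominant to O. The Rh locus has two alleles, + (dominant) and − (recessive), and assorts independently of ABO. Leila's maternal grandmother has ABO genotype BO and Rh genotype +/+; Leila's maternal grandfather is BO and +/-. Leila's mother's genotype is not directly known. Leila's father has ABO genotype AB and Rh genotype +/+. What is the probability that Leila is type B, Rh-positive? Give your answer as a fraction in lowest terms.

1/2

Leila's mother's ABO genotype from BO × BO: 1/4 BB, 1/2 BO, 1/4 OO.
Crossing each possibility with the father AB and summing P(type B): 1/4·1/2 + 1/2·1/2 + 1/4·1/2 = 1/2.
Similarly for Rh via the mother's Rh distribution: P(Rh+) = 1.
Independent loci: 1/2 × 1 = 1/2.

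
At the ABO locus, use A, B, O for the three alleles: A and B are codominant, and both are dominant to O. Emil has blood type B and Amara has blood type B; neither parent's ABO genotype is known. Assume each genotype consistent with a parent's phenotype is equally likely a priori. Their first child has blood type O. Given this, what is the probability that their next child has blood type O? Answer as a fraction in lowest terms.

1/4

Possible genotypes: Emil ∈ {BB, BO}; Amara ∈ {BB, BO}.
Weight each parental genotype pair by prior × P(type-O child):
  BO × BO: posterior weight 1; P(next child type O) = 1/4.
Weighted sum = 1/4.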